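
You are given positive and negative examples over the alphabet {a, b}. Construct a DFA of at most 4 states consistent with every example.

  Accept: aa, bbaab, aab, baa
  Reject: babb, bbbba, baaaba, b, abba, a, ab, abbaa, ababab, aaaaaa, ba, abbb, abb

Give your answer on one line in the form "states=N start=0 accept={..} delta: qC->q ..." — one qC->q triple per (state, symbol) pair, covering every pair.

Grow the machine one transition at a time. Run the examples from 0; the earliest place one falls off (shortest prefix, ties alphabetical) gets sent to the lowest-numbered state that keeps every Accept/Reject pair distinguishable — a pair clashes when both reach the same state with identical unread suffix — and to a fresh state only if none does.
a: 0a undefined. 0a->0: no, aa/a meet in 0. Open state 1: 0a->1.
b: 0b undefined. 0b->0: ok.
aa: 1a undefined. 1a->0: no, aa/b meet in 0. 1a->1: no, aa/bbbba meet in 1. Open state 2: 1a->2.
ab: 1b undefined. 1b->0: no, aa/abbaa meet in 2. 1b->1: no, aa/abba meet in 2. 1b->2: no, aa/ab meet in 2. Open state 3: 1b->3.
aaa: 2a undefined. 2a->0: ok.
aab: 2b undefined. 2b->0: no, bbaab/b meet in 0. 2b->1: no, bbaab/bbbba meet in 1. 2b->2: ok.
aba: 3a undefined. 3a->0: ok.
abb: 3b undefined. 3b->0: no, aa/abbaa meet in 2. 3b->1: no, aa/abba meet in 2. 3b->2: no, aa/babb meet in 2. 3b->3: ok.
All examples now run through 4 states with every (state, symbol) defined. Accept strings end in {2}, Reject strings end in {0,1,3}; accept={2}.

states=4 start=0 accept={2} delta: 0a->1 0b->0 1a->2 1b->3 2a->0 2b->2 3a->0 3b->3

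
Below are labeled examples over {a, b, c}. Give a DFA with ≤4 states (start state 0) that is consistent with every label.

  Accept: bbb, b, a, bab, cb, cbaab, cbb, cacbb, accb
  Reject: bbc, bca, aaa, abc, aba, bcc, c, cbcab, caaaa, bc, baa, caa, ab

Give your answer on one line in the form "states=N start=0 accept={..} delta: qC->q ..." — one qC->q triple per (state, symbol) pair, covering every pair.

states=4 start=0 accept={0,1,3} delta: 0a->1 0b->1 0c->2 1a->2 1b->2 1c->2 2a->2 2b->3 2c->2 3a->1 3b->0 3c->0

Grow the machine one transition at a time. Run the examples from 0; the earliest place one falls off (shortest prefix, ties alphabetical) gets sent to the lowest-numbered state that keeps every Accept/Reject pair distinguishable — a pair clashes when both reach the same state with identical unread suffix — and to a fresh state only if none does.
a: 0a undefined. 0a->0: no, b/ab meet in 0 with "b" left. Open state 1: 0a->1.
b: 0b undefined. 0b->0: no, bab/ab meet in 1 with "b" left. 0b->1: ok.
c: 0c undefined. 0c->0: no, cbb/ab meet in 1 with "b" left. 0c->1: no, b/c meet in 1. Open state 2: 0c->2.
aa: 1a undefined. 1a->0: no, b/aaa meet in 1. 1a->1: no, b/aaa meet in 1. 1a->2: ok.
ab: 1b undefined. 1b->0: no, bbb/aba meet in 1. 1b->1: no, bbb/ab meet in 1. 1b->2: ok.
ac: 1c undefined. 1c->0: no, b/bca meet in 1. 1c->1: no, b/bcc meet in 1. 1c->2: ok.
ca: 2a undefined. 2a->0: no, b/caa meet in 1. 2a->1: no, b/bca meet in 1. 2a->2: ok.
cb: 2b undefined. 2b->0: no, bbb/cbcab meet in 0. 2b->1: no, bbb/cbcab meet in 1. 2b->2: no, bbb/bca meet in 2. Open state 3: 2b->3.
abc: 2c undefined. 2c->0: no, cacbb/bca meet in 2. 2c->1: no, b/bbc meet in 1. 2c->2: ok.
cba: 3a undefined. 3a->0: no, cbaab/bbc meet in 2. 3a->1: ok.
cbb: 3b undefined. 3b->0: ok.
cbc: 3c undefined. 3c->0: ok.
All examples now run through 4 states with every (state, symbol) defined. Accept strings end in {0,1,3}, Reject strings end in {2}; accept={0,1,3}.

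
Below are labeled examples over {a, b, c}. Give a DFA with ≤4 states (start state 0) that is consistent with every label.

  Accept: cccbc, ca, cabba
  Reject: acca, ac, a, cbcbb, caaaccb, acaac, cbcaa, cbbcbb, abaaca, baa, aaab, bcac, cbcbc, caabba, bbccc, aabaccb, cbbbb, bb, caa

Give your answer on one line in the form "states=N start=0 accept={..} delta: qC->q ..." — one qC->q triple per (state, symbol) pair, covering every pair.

states=4 start=0 accept={2} delta: 0a->0 0b->1 0c->1 1a->2 1b->0 1c->2 2a->3 2b->0 2c->0 3a->0 3b->1 3c->0

Fold the examples into a partial DFA from state 0: repeatedly fix the first undefined (state, symbol) met by the shortest-then-alphabetical prefix, trying targets in increasing order and rejecting any under which an Accept and a Reject string meet in one state with the same remainder; add a state when all current targets are rejected. Accepting states are where Accept strings end.
a: 0a undefined. 0a->0: ok.
b: 0b undefined. 0b->0: no, ca/abaaca meet in 0 with "ca" left. Open state 1: 0b->1.
c: 0c undefined. 0c->0: no, ca/acca meet in 0. 0c->1: ok.
ba: 1a undefined. 1a->0: no, ca/a meet in 0. 1a->1: no, ca/ac meet in 1. Open state 2: 1a->2.
bb: 1b undefined. 1b->0: ok.
bc: 1c undefined. 1c->0: no, cccbc/ac meet in 1. 1c->1: no, cccbc/ac meet in 1. 1c->2: ok.
baa: 2a undefined. 2a->0: no, ca/abaaca meet in 2. 2a->1: no, ca/acaac meet in 2. 2a->2: no, ca/acca meet in 2. Open state 3: 2a->3.
cab: 2b undefined. 2b->0: ok.
ccc: 2c undefined. 2c->0: ok.
bcac: 3c undefined. 3c->0: ok.
caaa: 3a undefined. 3a->0: ok.
caab: 3b undefined. 3b->0: no, cccbc/caabba meet in 2. 3b->1: ok.
All examples now run through 4 states with every (state, symbol) defined. Accept strings end in {2}, Reject strings end in {0,1,3}; accept={2}.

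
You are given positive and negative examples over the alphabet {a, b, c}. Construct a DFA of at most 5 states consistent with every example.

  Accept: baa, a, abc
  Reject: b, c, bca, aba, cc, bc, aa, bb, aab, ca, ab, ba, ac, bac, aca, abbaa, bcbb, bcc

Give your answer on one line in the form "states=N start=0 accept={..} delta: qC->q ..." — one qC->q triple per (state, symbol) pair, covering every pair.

Grow the machine one transition at a time. Run the examples from 0; the earliest place one falls off (shortest prefix, ties alphabetical) gets sent to the lowest-numbered state that keeps every Accept/Reject pair distinguishable — a pair clashes when both reach the same state with identical unread suffix — and to a fresh state only if none does.
a: 0a undefined. 0a->0: no, a/aa meet in 0. Open state 1: 0a->1.
b: 0b undefined. 0b->0: no, baa/aa meet in 1 with "a" left. 0b->1: no, a/b meet in 1. Open state 2: 0b->2.
c: 0c undefined. 0c->0: no, a/ca meet in 1. 0c->1: no, a/c meet in 1. 0c->2: ok.
aa: 1a undefined. 1a->0: ok.
ab: 1b undefined. 1b->0: no, baa/abbaa meet in 2 with "aa" left. 1b->1: no, a/ab meet in 1. 1b->2: no, abc/cc meet in 2 with "c" left. Open state 3: 1b->3.
ac: 1c undefined. 1c->0: no, a/aca meet in 1. 1c->1: no, a/ac meet in 1. 1c->2: ok.
ba: 2a undefined. 2a->0: ok.
bb: 2b undefined. 2b->0: ok.
bc: 2c undefined. 2c->0: no, baa/bca meet in 1. 2c->1: no, baa/cc meet in 1. 2c->2: ok.
aba: 3a undefined. 3a->0: ok.
abb: 3b undefined. 3b->0: ok.
abc: 3c undefined. 3c->0: no, abc/bca meet in 0. 3c->1: ok.
All examples now run through 4 states with every (state, symbol) defined. Accept strings end in {1}, Reject strings end in {0,2,3}; accept={1}.

states=4 start=0 accept={1} delta: 0a->1 0b->2 0c->2 1a->0 1b->3 1c->2 2a->0 2b->0 2c->2 3a->0 3b->0 3c->1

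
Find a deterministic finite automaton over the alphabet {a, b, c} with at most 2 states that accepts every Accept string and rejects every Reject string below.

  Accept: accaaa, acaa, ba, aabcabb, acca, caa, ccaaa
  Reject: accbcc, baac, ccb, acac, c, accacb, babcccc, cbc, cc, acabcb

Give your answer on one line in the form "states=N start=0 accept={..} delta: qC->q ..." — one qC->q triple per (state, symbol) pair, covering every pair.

Grow the machine one transition at a time. Run the examples from 0; the earliest place one falls off (shortest prefix, ties alphabetical) gets sent to the lowest-numbered state that keeps every Accept/Reject pair distinguishable — a pair clashes when both reach the same state with identical unread suffix — and to a fresh state only if none does.
a: 0a undefined. 0a->0: ok.
b: 0b undefined. 0b->0: ok.
c: 0c undefined. 0c->0: no, accaaa/accbcc meet in 0. Open state 1: 0c->1.
ca: 1a undefined. 1a->0: ok.
cb: 1b undefined. 1b->0: no, acaa/acabcb meet in 0. 1b->1: ok.
cc: 1c undefined. 1c->0: no, accaaa/accbcc meet in 0. 1c->1: ok.
All examples now run through 2 states with every (state, symbol) defined. Accept strings end in {0}, Reject strings end in {1}; accept={0}.

states=2 start=0 accept={0} delta: 0a->0 0b->0 0c->1 1a->0 1b->1 1c->1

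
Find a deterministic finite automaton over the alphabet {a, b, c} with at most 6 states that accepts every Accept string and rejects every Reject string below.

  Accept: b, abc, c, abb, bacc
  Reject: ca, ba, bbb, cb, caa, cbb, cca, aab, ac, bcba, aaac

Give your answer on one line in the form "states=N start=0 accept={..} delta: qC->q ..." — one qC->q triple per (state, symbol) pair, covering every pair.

State merging on the prefix tree: take the shortest (then alphabetical) example prefix whose next move is undefined and point that move at state 0, else 1, else 2, ...; a target is out if some Accept/Reject pair would then sit in one state with the same input left (inseparable). If every existing state is out, open a new one.
a: 0a undefined. 0a->0: no, b/aab meet in 0 with "b" left. Open state 1: 0a->1.
b: 0b undefined. 0b->0: no, b/bbb meet in 0. 0b->1: no, abb/bbb meet in 1 with "bb" left. Open state 2: 0b->2.
c: 0c undefined. 0c->0: no, b/cb meet in 2. 0c->1: no, abb/cbb meet in 1 with "bb" left. 0c->2: ok.
aa: 1a undefined. 1a->0: no, b/aab meet in 2. 1a->1: ok.
ab: 1b undefined. 1b->0: ok.
ac: 1c undefined. 1c->0: ok.
ba: 2a undefined. 2a->0: ok.
bb: 2b undefined. 2b->0: no, b/bbb meet in 2. 2b->1: ok.
bc: 2c undefined. 2c->0: no, bacc/ca meet in 0. 2c->1: no, bacc/cb meet in 1. 2c->2: ok.
All examples now run through 3 states with every (state, symbol) defined. Accept strings end in {2}, Reject strings end in {0,1}; accept={2}.

states=3 start=0 accept={2} delta: 0a->1 0b->2 0c->2 1a->1 1b->0 1c->0 2a->0 2b->1 2c->2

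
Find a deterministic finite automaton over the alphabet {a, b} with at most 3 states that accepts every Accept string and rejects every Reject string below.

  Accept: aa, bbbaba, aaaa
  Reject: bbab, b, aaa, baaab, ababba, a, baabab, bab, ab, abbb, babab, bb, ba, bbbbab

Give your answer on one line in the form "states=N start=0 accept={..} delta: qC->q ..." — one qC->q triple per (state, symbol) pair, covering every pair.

Grow the machine one transition at a time. Run the examples from 0; the earliest place one falls off (shortest prefix, ties alphabetical) gets sent to the lowest-numbered state that keeps every Accept/Reject pair distinguishable — a pair clashes when both reach the same state with identical unread suffix — and to a fresh state only if none does.
a: 0a undefined. 0a->0: no, aa/aaa meet in 0. Open state 1: 0a->1.
b: 0b undefined. 0b->0: ok.
aa: 1a undefined. 1a->0: no, aa/b meet in 0. 1a->1: no, aa/aaa meet in 1. Open state 2: 1a->2.
ab: 1b undefined. 1b->0: no, bbbaba/ababba meet in 1. 1b->1: ok.
aaa: 2a undefined. 2a->0: no, aaaa/bbab meet in 1. 2a->1: ok.
abab: 2b undefined. 2b->0: ok.
All examples now run through 3 states with every (state, symbol) defined. Accept strings end in {2}, Reject strings end in {0,1}; accept={2}.

states=3 start=0 accept={2} delta: 0a->1 0b->0 1a->2 1b->1 2a->1 2b->0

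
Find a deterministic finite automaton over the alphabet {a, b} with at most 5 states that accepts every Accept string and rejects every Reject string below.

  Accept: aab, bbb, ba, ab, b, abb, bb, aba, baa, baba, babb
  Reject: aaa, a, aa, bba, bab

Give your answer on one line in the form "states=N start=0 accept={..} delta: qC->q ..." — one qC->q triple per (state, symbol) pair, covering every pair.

states=5 start=0 accept={1,2,3} delta: 0a->0 0b->1 1a->2 1b->3 2a->1 2b->4 3a->0 3b->1 4a->1 4b->1

Grow the machine one transition at a time. Run the examples from 0; the earliest place one falls off (shortest prefix, ties alphabetical) gets sent to the lowest-numbered state that keeps every Accept/Reject pair distinguishable — a pair clashes when both reach the same state with identical unread suffix — and to a fresh state only if none does.
a: 0a undefined. 0a->0: ok.
b: 0b undefined. 0b->0: no, aab/aaa meet in 0. Open state 1: 0b->1.
ba: 1a undefined. 1a->0: no, aab/bab meet in 1. 1a->1: no, abb/bab meet in 1 with "b" left. Open state 2: 1a->2.
bb: 1b undefined. 1b->0: no, abb/aaa meet in 0. 1b->1: no, ba/bba meet in 2. 1b->2: no, bbb/bab meet in 2 with "b" left. Open state 3: 1b->3.
baa: 2a undefined. 2a->0: no, baa/aaa meet in 0. 2a->1: ok.
bab: 2b undefined. 2b->0: no, baba/aaa meet in 0. 2b->1: no, aab/bab meet in 1. 2b->2: no, ba/bab meet in 2. 2b->3: no, abb/bab meet in 3. Open state 4: 2b->4.
bba: 3a undefined. 3a->0: ok.
bbb: 3b undefined. 3b->0: no, bbb/aaa meet in 0. 3b->1: ok.
baba: 4a undefined. 4a->0: no, baba/aaa meet in 0. 4a->1: ok.
babb: 4b undefined. 4b->0: no, babb/aaa meet in 0. 4b->1: ok.
All examples now run through 5 states with every (state, symbol) defined. Accept strings end in {1,2,3}, Reject strings end in {0,4}; accept={1,2,3}.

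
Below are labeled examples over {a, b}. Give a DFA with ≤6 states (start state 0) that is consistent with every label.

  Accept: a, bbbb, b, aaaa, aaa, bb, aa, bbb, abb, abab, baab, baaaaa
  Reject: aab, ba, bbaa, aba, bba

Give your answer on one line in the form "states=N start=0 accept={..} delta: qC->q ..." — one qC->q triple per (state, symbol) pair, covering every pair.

State merging on the prefix tree: take the shortest (then alphabetical) example prefix whose next move is undefined and point that move at state 0, else 1, else 2, ...; a target is out if some Accept/Reject pair would then sit in one state with the same input left (inseparable). If every existing state is out, open a new one.
a: 0a undefined. 0a->0: no, b/aab meet in 0 with "b" left. Open state 1: 0a->1.
b: 0b undefined. 0b->0: no, a/ba meet in 1. 0b->1: no, aa/ba meet in 1 with "a" left. Open state 2: 0b->2.
aa: 1a undefined. 1a->0: no, b/aab meet in 2. 1a->1: ok.
ab: 1b undefined. 1b->0: no, a/aba meet in 1. 1b->1: no, a/aab meet in 1. 1b->2: no, b/aab meet in 2. Open state 3: 1b->3.
ba: 2a undefined. 2a->0: no, baab/aab meet in 3. 2a->1: no, a/ba meet in 1. 2a->2: no, b/ba meet in 2. 2a->3: ok.
bb: 2b undefined. 2b->0: no, a/bbaa meet in 1. 2b->1: no, a/bbaa meet in 1. 2b->2: ok.
aba: 3a undefined. 3a->0: ok.
abb: 3b undefined. 3b->0: no, abb/bbaa meet in 0. 3b->1: ok.
All examples now run through 4 states with every (state, symbol) defined. Accept strings end in {1,2}, Reject strings end in {0,3}; accept={1,2}.

states=4 start=0 accept={1,2} delta: 0a->1 0b->2 1a->1 1b->3 2a->3 2b->2 3a->0 3b->1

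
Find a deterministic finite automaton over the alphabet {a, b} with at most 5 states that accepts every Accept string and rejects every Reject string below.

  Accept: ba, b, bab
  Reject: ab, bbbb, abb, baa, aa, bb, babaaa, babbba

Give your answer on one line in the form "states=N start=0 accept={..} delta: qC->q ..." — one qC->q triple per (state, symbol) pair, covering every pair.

states=4 start=0 accept={2,3} delta: 0a->1 0b->2 1a->0 1b->1 2a->3 2b->0 3a->0 3b->3

Grow the machine one transition at a time. Run the examples from 0; the earliest place one falls off (shortest prefix, ties alphabetical) gets sent to the lowest-numbered state that keeps every Accept/Reject pair distinguishable — a pair clashes when both reach the same state with identical unread suffix — and to a fresh state only if none does.
a: 0a undefined. 0a->0: no, b/ab meet in 0 with "b" left. Open state 1: 0a->1.
b: 0b undefined. 0b->0: no, b/bbbb meet in 0. 0b->1: no, ba/aa meet in 1 with "a" left. Open state 2: 0b->2.
aa: 1a undefined. 1a->0: ok.
ab: 1b undefined. 1b->0: no, b/abb meet in 2. 1b->1: ok.
ba: 2a undefined. 2a->0: no, ba/aa meet in 0. 2a->1: no, ba/ab meet in 1. 2a->2: no, ba/baa meet in 2. Open state 3: 2a->3.
bb: 2b undefined. 2b->0: ok.
baa: 3a undefined. 3a->0: ok.
bab: 3b undefined. 3b->0: no, bab/bbbb meet in 0. 3b->1: no, bab/ab meet in 1. 3b->2: no, ba/babbba meet in 3. 3b->3: ok.
All examples now run through 4 states with every (state, symbol) defined. Accept strings end in {2,3}, Reject strings end in {0,1}; accept={2,3}.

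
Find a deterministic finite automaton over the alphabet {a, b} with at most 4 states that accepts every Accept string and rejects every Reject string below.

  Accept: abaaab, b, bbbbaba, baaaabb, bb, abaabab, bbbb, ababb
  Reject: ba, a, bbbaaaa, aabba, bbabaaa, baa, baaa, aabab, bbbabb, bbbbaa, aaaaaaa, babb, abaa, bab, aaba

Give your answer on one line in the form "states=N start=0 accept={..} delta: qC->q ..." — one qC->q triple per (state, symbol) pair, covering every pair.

Fold the examples into a partial DFA from state 0: repeatedly fix the first undefined (state, symbol) met by the shortest-then-alphabetical prefix, trying targets in increasing order and rejecting any under which an Accept and a Reject string meet in one state with the same remainder; add a state when all current targets are rejected. Accepting states are where Accept strings end.
a: 0a undefined. 0a->0: no, ababb/babb meet in 0 with "babb" left. Open state 1: 0a->1.
b: 0b undefined. 0b->0: ok.
aa: 1a undefined. 1a->0: no, b/bbbaaaa meet in 0. 1a->1: no, bbbbaba/aaba meet in 1 with "ba" left. Open state 2: 1a->2.
ab: 1b undefined. 1b->0: no, b/bbbabb meet in 0. 1b->1: no, bbbbaba/baa meet in 2. 1b->2: no, bbbbaba/baaa meet in 2 with "a" left. Open state 3: 1b->3.
aaa: 2a undefined. 2a->0: no, b/baaa meet in 0. 2a->1: ok.
aab: 2b undefined. 2b->0: ok.
aba: 3a undefined. 3a->0: ok.
babb: 3b undefined. 3b->0: no, abaaab/bbbabb meet in 0. 3b->1: ok.
All examples now run through 4 states with every (state, symbol) defined. Accept strings end in {0}, Reject strings end in {1,2,3}; accept={0}.

states=4 start=0 accept={0} delta: 0a->1 0b->0 1a->2 1b->3 2a->1 2b->0 3a->0 3b->1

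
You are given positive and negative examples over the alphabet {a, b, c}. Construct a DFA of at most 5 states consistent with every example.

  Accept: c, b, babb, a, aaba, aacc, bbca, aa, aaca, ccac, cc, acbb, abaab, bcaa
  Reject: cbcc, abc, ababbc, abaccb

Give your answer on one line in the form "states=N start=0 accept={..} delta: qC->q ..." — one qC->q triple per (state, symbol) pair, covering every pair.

Grow the machine one transition at a time. Run the examples from 0; the earliest place one falls off (shortest prefix, ties alphabetical) gets sent to the lowest-numbered state that keeps every Accept/Reject pair distinguishable — a pair clashes when both reach the same state with identical unread suffix — and to a fresh state only if none does.
a: 0a undefined. 0a->0: ok.
b: 0b undefined. 0b->0: no, c/abc meet in 0 with "c" left. Open state 1: 0b->1.
c: 0c undefined. 0c->0: ok.
ba: 1a undefined. 1a->0: no, b/abaccb meet in 1. 1a->1: ok.
bb: 1b undefined. 1b->0: ok.
bc: 1c undefined. 1c->0: no, c/cbcc meet in 0. 1c->1: no, c/abaccb meet in 0. Open state 2: 1c->2.
bca: 2a undefined. 2a->0: ok.
cbcc: 2c undefined. 2c->0: no, c/cbcc meet in 0. 2c->1: no, c/abaccb meet in 0. 2c->2: ok.
abaccb: 2b undefined. 2b->0: no, c/abaccb meet in 0. 2b->1: no, b/abaccb meet in 1. 2b->2: ok.
All examples now run through 3 states with every (state, symbol) defined. Accept strings end in {0,1}, Reject strings end in {2}; accept={0,1}.

states=3 start=0 accept={0,1} delta: 0a->0 0b->1 0c->0 1a->1 1b->0 1c->2 2a->0 2b->2 2c->2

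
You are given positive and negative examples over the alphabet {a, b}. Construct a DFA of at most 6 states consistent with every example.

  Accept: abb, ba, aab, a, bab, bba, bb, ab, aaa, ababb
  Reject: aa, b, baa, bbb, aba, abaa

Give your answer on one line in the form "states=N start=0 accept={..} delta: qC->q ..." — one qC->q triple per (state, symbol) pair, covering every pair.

states=5 start=0 accept={0,1,3} delta: 0a->1 0b->2 1a->2 1b->3 2a->1 2b->0 3a->4 3b->0 4a->2 4b->1

Grow the machine one transition at a time. Run the examples from 0; the earliest place one falls off (shortest prefix, ties alphabetical) gets sent to the lowest-numbered state that keeps every Accept/Reject pair distinguishable — a pair clashes when both reach the same state with identical unread suffix — and to a fresh state only if none does.
a: 0a undefined. 0a->0: no, ba/aba meet in 0 with "ba" left. Open state 1: 0a->1.
b: 0b undefined. 0b->0: no, bb/b meet in 0. 0b->1: no, abb/bbb meet in 1 with "bb" left. Open state 2: 0b->2.
aa: 1a undefined. 1a->0: no, aab/b meet in 2. 1a->1: no, a/aa meet in 1. 1a->2: ok.
ab: 1b undefined. 1b->0: no, abb/aa meet in 2. 1b->1: no, ba/abaa meet in 2 with "a" left. 1b->2: no, ba/aba meet in 2 with "a" left. Open state 3: 1b->3.
ba: 2a undefined. 2a->0: no, a/baa meet in 1. 2a->1: ok.
bb: 2b undefined. 2b->0: ok.
aba: 3a undefined. 3a->0: no, ba/abaa meet in 1. 3a->1: no, ba/aba meet in 1. 3a->2: no, ba/abaa meet in 1. 3a->3: no, bab/aba meet in 3. Open state 4: 3a->4.
abb: 3b undefined. 3b->0: ok.
abaa: 4a undefined. 4a->0: no, abb/abaa meet in 0. 4a->1: no, ba/abaa meet in 1. 4a->2: ok.
abab: 4b undefined. 4b->0: no, ababb/aa meet in 2. 4b->1: ok.
All examples now run through 5 states with every (state, symbol) defined. Accept strings end in {0,1,3}, Reject strings end in {2,4}; accept={0,1,3}.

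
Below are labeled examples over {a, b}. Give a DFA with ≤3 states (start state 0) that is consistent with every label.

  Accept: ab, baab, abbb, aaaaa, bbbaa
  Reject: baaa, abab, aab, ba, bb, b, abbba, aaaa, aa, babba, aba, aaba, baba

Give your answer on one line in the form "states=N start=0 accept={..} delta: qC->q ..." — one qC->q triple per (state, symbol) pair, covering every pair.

states=3 start=0 accept={1} delta: 0a->1 0b->2 1a->0 1b->1 2a->0 2b->2

Fold the examples into a partial DFA from state 0: repeatedly fix the first undefined (state, symbol) met by the shortest-then-alphabetical prefix, trying targets in increasing order and rejecting any under which an Accept and a Reject string meet in one state with the same remainder; add a state when all current targets are rejected. Accepting states are where Accept strings end.
a: 0a undefined. 0a->0: no, ab/aab meet in 0 with "b" left. Open state 1: 0a->1.
b: 0b undefined. 0b->0: no, baab/aab meet in 1 with "ab" left. 0b->1: no, ab/bb meet in 1 with "b" left. Open state 2: 0b->2.
aa: 1a undefined. 1a->0: ok.
ab: 1b undefined. 1b->0: no, ab/abab meet in 0. 1b->1: ok.
ba: 2a undefined. 2a->0: ok.
bb: 2b undefined. 2b->0: no, ab/babba meet in 1. 2b->1: no, ab/bb meet in 1. 2b->2: ok.
All examples now run through 3 states with every (state, symbol) defined. Accept strings end in {1}, Reject strings end in {0,2}; accept={1}.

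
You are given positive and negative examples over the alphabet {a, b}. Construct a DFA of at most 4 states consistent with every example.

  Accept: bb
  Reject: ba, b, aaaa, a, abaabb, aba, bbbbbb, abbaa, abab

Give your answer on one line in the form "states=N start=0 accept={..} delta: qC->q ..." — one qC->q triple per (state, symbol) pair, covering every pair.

Grow the machine one transition at a time. Run the examples from 0; the earliest place one falls off (shortest prefix, ties alphabetical) gets sent to the lowest-numbered state that keeps every Accept/Reject pair distinguishable — a pair clashes when both reach the same state with identical unread suffix — and to a fresh state only if none does.
a: 0a undefined. 0a->0: ok.
b: 0b undefined. 0b->0: no, bb/ba meet in 0. Open state 1: 0b->1.
ba: 1a undefined. 1a->0: no, bb/abaabb meet in 1 with "b" left. 1a->1: no, bb/abab meet in 1 with "b" left. Open state 2: 1a->2.
bb: 1b undefined. 1b->0: no, bb/aaaa meet in 0. 1b->1: no, bb/b meet in 1. 1b->2: no, bb/ba meet in 2. Open state 3: 1b->3.
bbb: 3b undefined. 3b->0: ok.
abaa: 2a undefined. 2a->0: no, bb/abaabb meet in 3. 2a->1: ok.
abab: 2b undefined. 2b->0: ok.
abba: 3a undefined. 3a->0: ok.
All examples now run through 4 states with every (state, symbol) defined. Accept strings end in {3}, Reject strings end in {0,1,2}; accept={3}.

states=4 start=0 accept={3} delta: 0a->0 0b->1 1a->2 1b->3 2a->1 2b->0 3a->0 3b->0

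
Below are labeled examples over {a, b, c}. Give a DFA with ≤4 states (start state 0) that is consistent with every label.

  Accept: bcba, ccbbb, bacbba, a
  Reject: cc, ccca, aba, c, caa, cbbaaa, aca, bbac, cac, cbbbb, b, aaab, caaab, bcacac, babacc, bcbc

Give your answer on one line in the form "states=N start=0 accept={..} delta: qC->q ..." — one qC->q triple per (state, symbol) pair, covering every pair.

Fold the examples into a partial DFA from state 0: repeatedly fix the first undefined (state, symbol) met by the shortest-then-alphabetical prefix, trying targets in increasing order and rejecting any under which an Accept and a Reject string meet in one state with the same remainder; add a state when all current targets are rejected. Accepting states are where Accept strings end.
a: 0a undefined. 0a->0: ok.
b: 0b undefined. 0b->0: no, a/aba meet in 0. Open state 1: 0b->1.
c: 0c undefined. 0c->0: no, a/cc meet in 0. 0c->1: ok.
ba: 1a undefined. 1a->0: no, a/aba meet in 0. 1a->1: ok.
bb: 1b undefined. 1b->0: no, a/caaab meet in 0. 1b->1: ok.
bc: 1c undefined. 1c->0: no, bcba/ccca meet in 1. 1c->1: no, bcba/cc meet in 1. Open state 2: 1c->2.
bca: 2a undefined. 2a->0: ok.
bcb: 2b undefined. 2b->0: no, ccbbb/aba meet in 1. 2b->1: no, bcba/aba meet in 1. 2b->2: no, ccbbb/cc meet in 2. Open state 3: 2b->3.
ccc: 2c undefined. 2c->0: no, a/ccca meet in 0. 2c->1: ok.
bcba: 3a undefined. 3a->0: ok.
bcbc: 3c undefined. 3c->0: no, bcba/bcbc meet in 0. 3c->1: ok.
ccbb: 3b undefined. 3b->0: no, ccbbb/ccca meet in 1. 3b->1: no, ccbbb/ccca meet in 1. 3b->2: ok.
All examples now run through 4 states with every (state, symbol) defined. Accept strings end in {0,3}, Reject strings end in {1,2}; accept={0,3}.

states=4 start=0 accept={0,3} delta: 0a->0 0b->1 0c->1 1a->1 1b->1 1c->2 2a->0 2b->3 2c->1 3a->0 3b->2 3c->1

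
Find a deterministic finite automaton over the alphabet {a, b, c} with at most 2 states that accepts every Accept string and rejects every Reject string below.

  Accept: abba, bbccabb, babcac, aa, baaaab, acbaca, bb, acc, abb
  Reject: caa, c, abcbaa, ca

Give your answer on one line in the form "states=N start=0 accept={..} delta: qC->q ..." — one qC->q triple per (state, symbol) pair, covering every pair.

Grow the machine one transition at a time. Run the examples from 0; the earliest place one falls off (shortest prefix, ties alphabetical) gets sent to the lowest-numbered state that keeps every Accept/Reject pair distinguishable — a pair clashes when both reach the same state with identical unread suffix — and to a fresh state only if none does.
a: 0a undefined. 0a->0: ok.
b: 0b undefined. 0b->0: ok.
c: 0c undefined. 0c->0: no, abba/caa meet in 0. Open state 1: 0c->1.
ca: 1a undefined. 1a->0: no, abba/caa meet in 0. 1a->1: ok.
acb: 1b undefined. 1b->0: no, abba/abcbaa meet in 0. 1b->1: ok.
acc: 1c undefined. 1c->0: ok.
All examples now run through 2 states with every (state, symbol) defined. Accept strings end in {0}, Reject strings end in {1}; accept={0}.

states=2 start=0 accept={0} delta: 0a->0 0b->0 0c->1 1a->1 1b->1 1c->0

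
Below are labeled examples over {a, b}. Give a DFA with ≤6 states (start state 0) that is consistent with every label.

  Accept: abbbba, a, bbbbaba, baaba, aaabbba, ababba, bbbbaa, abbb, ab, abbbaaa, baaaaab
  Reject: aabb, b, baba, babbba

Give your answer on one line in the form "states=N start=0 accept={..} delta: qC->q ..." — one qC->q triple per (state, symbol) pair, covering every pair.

Fold the examples into a partial DFA from state 0: repeatedly fix the first undefined (state, symbol) met by the shortest-then-alphabetical prefix, trying targets in increasing order and rejecting any under which an Accept and a Reject string meet in one state with the same remainder; add a state when all current targets are rejected. Accepting states are where Accept strings end.
a: 0a undefined. 0a->0: no, ab/b meet in 0 with "b" left. Open state 1: 0a->1.
b: 0b undefined. 0b->0: no, bbbbaba/baba meet in 1 with "ba" left. 0b->1: no, a/b meet in 1. Open state 2: 0b->2.
aa: 1a undefined. 1a->0: ok.
ab: 1b undefined. 1b->0: no, abbb/aabb meet in 2 with "b" left. 1b->1: ok.
ba: 2a undefined. 2a->0: no, abbbba/baba meet in 0. 2a->1: no, abbbba/baba meet in 0. 2a->2: no, baaba/baba meet in 2 with "ba" left. Open state 3: 2a->3.
bb: 2b undefined. 2b->0: no, abbbba/aabb meet in 0. 2b->1: no, a/aabb meet in 1. 2b->2: no, bbbbaba/baba meet in 3 with "ba" left. 2b->3: ok.
baa: 3a undefined. 3a->0: no, baaba/aabb meet in 3. 3a->1: no, baaaaab/b meet in 2. 3a->2: no, baaba/b meet in 2. 3a->3: no, baaba/baba meet in 3 with "ba" left. Open state 4: 3a->4.
bab: 3b undefined. 3b->0: no, a/baba meet in 1. 3b->1: no, abbbba/baba meet in 0. 3b->2: ok.
baaa: 4a undefined. 4a->0: no, baaaaab/b meet in 2. 4a->1: ok.
baab: 4b undefined. 4b->0: ok.
All examples now run through 5 states with every (state, symbol) defined. Accept strings end in {0,1,4}, Reject strings end in {2,3}; accept={0,1,4}.

states=5 start=0 accept={0,1,4} delta: 0a->1 0b->2 1a->0 1b->1 2a->3 2b->3 3a->4 3b->2 4a->1 4b->0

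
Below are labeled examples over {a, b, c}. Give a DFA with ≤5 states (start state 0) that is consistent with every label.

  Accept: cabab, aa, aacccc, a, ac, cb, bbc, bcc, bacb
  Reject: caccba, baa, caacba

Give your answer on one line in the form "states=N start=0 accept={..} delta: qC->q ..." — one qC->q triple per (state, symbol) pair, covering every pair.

Grow the machine one transition at a time. Run the examples from 0; the earliest place one falls off (shortest prefix, ties alphabetical) gets sent to the lowest-numbered state that keeps every Accept/Reject pair distinguishable — a pair clashes when both reach the same state with identical unread suffix — and to a fresh state only if none does.
a: 0a undefined. 0a->0: ok.
b: 0b undefined. 0b->0: no, aa/baa meet in 0. Open state 1: 0b->1.
c: 0c undefined. 0c->0: ok.
ba: 1a undefined. 1a->0: no, aa/caccba meet in 0. 1a->1: no, cb/caccba meet in 1. Open state 2: 1a->2.
bb: 1b undefined. 1b->0: ok.
bc: 1c undefined. 1c->0: ok.
baa: 2a undefined. 2a->0: no, aa/baa meet in 0. 2a->1: no, cb/baa meet in 1. 2a->2: ok.
bac: 2c undefined. 2c->0: ok.
cabab: 2b undefined. 2b->0: ok.
All examples now run through 3 states with every (state, symbol) defined. Accept strings end in {0,1}, Reject strings end in {2}; accept={0,1}.

states=3 start=0 accept={0,1} delta: 0a->0 0b->1 0c->0 1a->2 1b->0 1c->0 2a->2 2b->0 2c->0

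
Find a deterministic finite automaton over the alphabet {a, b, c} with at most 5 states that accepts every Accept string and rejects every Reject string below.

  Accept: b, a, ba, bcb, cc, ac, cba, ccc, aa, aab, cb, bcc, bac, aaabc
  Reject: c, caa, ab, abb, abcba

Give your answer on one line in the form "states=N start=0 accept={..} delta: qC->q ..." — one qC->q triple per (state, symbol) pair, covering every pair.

Fold the examples into a partial DFA from state 0: repeatedly fix the first undefined (state, symbol) met by the shortest-then-alphabetical prefix, trying targets in increasing order and rejecting any under which an Accept and a Reject string meet in one state with the same remainder; add a state when all current targets are rejected. Accepting states are where Accept strings end.
a: 0a undefined. 0a->0: no, b/ab meet in 0 with "b" left. Open state 1: 0a->1.
b: 0b undefined. 0b->0: ok.
c: 0c undefined. 0c->0: no, b/c meet in 0. 0c->1: no, a/c meet in 1. Open state 2: 0c->2.
aa: 1a undefined. 1a->0: ok.
ab: 1b undefined. 1b->0: no, b/ab meet in 0. 1b->1: no, a/ab meet in 1. 1b->2: no, bcb/abb meet in 2 with "b" left. Open state 3: 1b->3.
ac: 1c undefined. 1c->0: ok.
ca: 2a undefined. 2a->0: no, a/caa meet in 1. 2a->1: no, b/caa meet in 0. 2a->2: ok.
cb: 2b undefined. 2b->0: ok.
cc: 2c undefined. 2c->0: no, ccc/c meet in 2. 2c->1: ok.
abb: 3b undefined. 3b->0: no, b/abb meet in 0. 3b->1: no, a/abb meet in 1. 3b->2: ok.
abc: 3c undefined. 3c->0: no, a/abcba meet in 1. 3c->1: ok.
abcba: 3a undefined. 3a->0: no, b/abcba meet in 0. 3a->1: no, a/abcba meet in 1. 3a->2: ok.
All examples now run through 4 states with every (state, symbol) defined. Accept strings end in {0,1}, Reject strings end in {2,3}; accept={0,1}.

states=4 start=0 accept={0,1} delta: 0a->1 0b->0 0c->2 1a->0 1b->3 1c->0 2a->2 2b->0 2c->1 3a->2 3b->2 3c->1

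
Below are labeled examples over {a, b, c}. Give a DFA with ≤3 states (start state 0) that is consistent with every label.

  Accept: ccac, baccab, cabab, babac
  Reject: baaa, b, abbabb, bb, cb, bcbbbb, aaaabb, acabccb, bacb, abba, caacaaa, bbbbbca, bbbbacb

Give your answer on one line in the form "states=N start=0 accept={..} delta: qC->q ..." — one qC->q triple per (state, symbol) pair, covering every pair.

Grow the machine one transition at a time. Run the examples from 0; the earliest place one falls off (shortest prefix, ties alphabetical) gets sent to the lowest-numbered state that keeps every Accept/Reject pair distinguishable — a pair clashes when both reach the same state with identical unread suffix — and to a fresh state only if none does.
a: 0a undefined. 0a->0: ok.
b: 0b undefined. 0b->0: ok.
c: 0c undefined. 0c->0: no, ccac/baaa meet in 0. Open state 1: 0c->1.
ca: 1a undefined. 1a->0: no, cabab/baaa meet in 0. 1a->1: no, babac/bbbbbca meet in 1. Open state 2: 1a->2.
cb: 1b undefined. 1b->0: ok.
cc: 1c undefined. 1c->0: no, baccab/baaa meet in 0. 1c->1: ok.
caa: 2a undefined. 2a->0: ok.
cab: 2b undefined. 2b->0: no, baccab/baaa meet in 0. 2b->1: ok.
ccac: 2c undefined. 2c->0: no, ccac/baaa meet in 0. 2c->1: ok.
All examples now run through 3 states with every (state, symbol) defined. Accept strings end in {1}, Reject strings end in {0,2}; accept={1}.

states=3 start=0 accept={1} delta: 0a->0 0b->0 0c->1 1a->2 1b->0 1c->1 2a->0 2b->1 2c->1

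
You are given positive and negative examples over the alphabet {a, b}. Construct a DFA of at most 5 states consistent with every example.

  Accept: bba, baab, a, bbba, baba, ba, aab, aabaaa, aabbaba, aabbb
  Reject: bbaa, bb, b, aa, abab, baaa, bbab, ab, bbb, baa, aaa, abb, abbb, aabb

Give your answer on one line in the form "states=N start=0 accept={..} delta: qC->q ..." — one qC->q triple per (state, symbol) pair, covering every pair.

states=4 start=0 accept={1,3} delta: 0a->1 0b->0 1a->2 1b->0 2a->0 2b->3 3a->2 3b->2

State merging on the prefix tree: take the shortest (then alphabetical) example prefix whose next move is undefined and point that move at state 0, else 1, else 2, ...; a target is out if some Accept/Reject pair would then sit in one state with the same input left (inseparable). If every existing state is out, open a new one.
a: 0a undefined. 0a->0: no, a/aa meet in 0. Open state 1: 0a->1.
b: 0b undefined. 0b->0: ok.
aa: 1a undefined. 1a->0: no, bba/baaa meet in 1. 1a->1: no, bba/bbaa meet in 1. Open state 2: 1a->2.
ab: 1b undefined. 1b->0: ok.
aaa: 2a undefined. 2a->0: ok.
aab: 2b undefined. 2b->0: no, baab/bb meet in 0. 2b->1: no, aabbb/bb meet in 0. 2b->2: no, baab/bbaa meet in 2. Open state 3: 2b->3.
aaba: 3a undefined. 3a->0: no, aabaaa/bbaa meet in 2. 3a->1: no, aabaaa/bb meet in 0. 3a->2: ok.
aabb: 3b undefined. 3b->0: no, aabbb/bb meet in 0. 3b->1: no, bba/aabb meet in 1. 3b->2: ok.
All examples now run through 4 states with every (state, symbol) defined. Accept strings end in {1,3}, Reject strings end in {0,2}; accept={1,3}.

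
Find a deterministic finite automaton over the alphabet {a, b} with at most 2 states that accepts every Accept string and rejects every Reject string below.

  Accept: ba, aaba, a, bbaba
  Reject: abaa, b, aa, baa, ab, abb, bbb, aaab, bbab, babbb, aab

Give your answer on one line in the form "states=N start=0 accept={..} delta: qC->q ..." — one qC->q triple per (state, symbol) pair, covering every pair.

Grow the machine one transition at a time. Run the examples from 0; the earliest place one falls off (shortest prefix, ties alphabetical) gets sent to the lowest-numbered state that keeps every Accept/Reject pair distinguishable — a pair clashes when both reach the same state with identical unread suffix — and to a fresh state only if none does.
a: 0a undefined. 0a->0: no, a/aa meet in 0. Open state 1: 0a->1.
b: 0b undefined. 0b->0: ok.
aa: 1a undefined. 1a->0: ok.
ab: 1b undefined. 1b->0: ok.
All examples now run through 2 states with every (state, symbol) defined. Accept strings end in {1}, Reject strings end in {0}; accept={1}.

states=2 start=0 accept={1} delta: 0a->1 0b->0 1a->0 1b->0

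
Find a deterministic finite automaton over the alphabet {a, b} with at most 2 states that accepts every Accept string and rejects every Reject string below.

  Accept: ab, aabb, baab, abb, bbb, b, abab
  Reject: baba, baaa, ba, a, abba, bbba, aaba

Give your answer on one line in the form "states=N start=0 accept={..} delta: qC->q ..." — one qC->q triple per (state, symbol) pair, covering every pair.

Grow the machine one transition at a time. Run the examples from 0; the earliest place one falls off (shortest prefix, ties alphabetical) gets sent to the lowest-numbered state that keeps every Accept/Reject pair distinguishable — a pair clashes when both reach the same state with identical unread suffix — and to a fresh state only if none does.
a: 0a undefined. 0a->0: ok.
b: 0b undefined. 0b->0: no, ab/baba meet in 0. Open state 1: 0b->1.
ba: 1a undefined. 1a->0: ok.
bb: 1b undefined. 1b->0: no, aabb/baba meet in 0. 1b->1: ok.
All examples now run through 2 states with every (state, symbol) defined. Accept strings end in {1}, Reject strings end in {0}; accept={1}.

states=2 start=0 accept={1} delta: 0a->0 0b->1 1a->0 1b->1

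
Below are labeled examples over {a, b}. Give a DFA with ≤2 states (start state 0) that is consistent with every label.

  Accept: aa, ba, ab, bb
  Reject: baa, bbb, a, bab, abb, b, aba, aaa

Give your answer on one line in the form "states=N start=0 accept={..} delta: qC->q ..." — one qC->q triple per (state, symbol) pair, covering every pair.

Fold the examples into a partial DFA from state 0: repeatedly fix the first undefined (state, symbol) met by the shortest-then-alphabetical prefix, trying targets in increasing order and rejecting any under which an Accept and a Reject string meet in one state with the same remainder; add a state when all current targets are rejected. Accepting states are where Accept strings end.
a: 0a undefined. 0a->0: no, aa/a meet in 0. Open state 1: 0a->1.
b: 0b undefined. 0b->0: no, aa/baa meet in 1 with "a" left. 0b->1: ok.
aa: 1a undefined. 1a->0: ok.
ab: 1b undefined. 1b->0: ok.
All examples now run through 2 states with every (state, symbol) defined. Accept strings end in {0}, Reject strings end in {1}; accept={0}.

states=2 start=0 accept={0} delta: 0a->1 0b->1 1a->0 1b->0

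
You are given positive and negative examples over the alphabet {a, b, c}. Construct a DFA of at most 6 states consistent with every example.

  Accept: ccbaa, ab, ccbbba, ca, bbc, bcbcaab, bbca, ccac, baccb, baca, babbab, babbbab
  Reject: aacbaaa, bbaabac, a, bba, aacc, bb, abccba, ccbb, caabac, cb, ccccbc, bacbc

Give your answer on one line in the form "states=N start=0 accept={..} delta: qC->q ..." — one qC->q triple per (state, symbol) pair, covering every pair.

Grow the machine one transition at a time. Run the examples from 0; the earliest place one falls off (shortest prefix, ties alphabetical) gets sent to the lowest-numbered state that keeps every Accept/Reject pair distinguishable — a pair clashes when both reach the same state with identical unread suffix — and to a fresh state only if none does.
a: 0a undefined. 0a->0: ok.
b: 0b undefined. 0b->0: no, ab/a meet in 0. Open state 1: 0b->1.
c: 0c undefined. 0c->0: no, ab/cb meet in 1. 0c->1: ok.
ba: 1a undefined. 1a->0: no, ab/caabac meet in 1. 1a->1: ok.
bb: 1b undefined. 1b->0: no, ab/caabac meet in 1. 1b->1: no, ab/aacbaaa meet in 1. Open state 2: 1b->2.
bc: 1c undefined. 1c->0: no, baccb/bb meet in 2. 1c->1: no, ab/aacc meet in 1. 1c->2: no, ccac/caabac meet in 2 with "ac" left. Open state 3: 1c->3.
bba: 2a undefined. 2a->0: no, ab/caabac meet in 1. 2a->1: no, ab/aacbaaa meet in 1. 2a->2: no, bbc/caabac meet in 2 with "c" left. 2a->3: ok.
bbc: 2c undefined. 2c->0: no, bbc/a meet in 0. 2c->1: ok.
bcb: 3b undefined. 3b->0: no, ccbaa/a meet in 0. 3b->1: ok.
cca: 3a undefined. 3a->0: no, baca/aacbaaa meet in 0. 3a->1: no, ccbaa/aacbaaa meet in 1. 3a->2: no, baca/bb meet in 2. 3a->3: no, ccac/caabac meet in 3 with "c" left. Open state 4: 3a->4.
ccc: 3c undefined. 3c->0: no, ccbaa/abccba meet in 1. 3c->1: no, ccbaa/caabac meet in 1. 3c->2: no, ccbaa/ccccbc meet in 1. 3c->3: no, ccbaa/abccba meet in 1. 3c->4: no, baca/caabac meet in 4. Open state 5: 3c->5.
babb: 2b undefined. 2b->0: no, ccbbba/a meet in 0. 2b->1: no, babbab/bb meet in 2. 2b->2: no, ccbbba/bba meet in 3. 2b->3: no, babbbab/bb meet in 2. 2b->4: no, ccbbba/aacbaaa meet in 4 with "a" left. 2b->5: ok.
ccac: 4c undefined. 4c->0: no, ccac/a meet in 0. 4c->1: ok.
cccc: 5c undefined. 5c->0: ok.
abccb: 5b undefined. 5b->0: no, baccb/a meet in 0. 5b->1: no, ccbaa/abccba meet in 1. 5b->2: no, baccb/bb meet in 2. 5b->3: no, baccb/bba meet in 3. 5b->4: ok.
babba: 5a undefined. 5a->0: no, ccbbba/a meet in 0. 5a->1: no, babbab/bb meet in 2. 5a->2: no, ccbbba/bb meet in 2. 5a->3: no, ccbbba/bba meet in 3. 5a->4: ok.
bbaab: 4b undefined. 4b->0: no, ccbaa/bbaabac meet in 1. 4b->1: ok.
abccba: 4a undefined. 4a->0: ok.
All examples now run through 6 states with every (state, symbol) defined. Accept strings end in {1,4}, Reject strings end in {0,2,3,5}; accept={1,4}.

states=6 start=0 accept={1,4} delta: 0a->0 0b->1 0c->1 1a->1 1b->2 1c->3 2a->3 2b->5 2c->1 3a->4 3b->1 3c->5 4a->0 4b->1 4c->1 5a->4 5b->4 5c->0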